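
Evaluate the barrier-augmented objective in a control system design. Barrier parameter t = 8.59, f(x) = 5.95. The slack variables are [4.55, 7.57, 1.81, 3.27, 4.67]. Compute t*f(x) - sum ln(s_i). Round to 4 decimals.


Step 1: Compute log-barrier.
ln values: [1.5151, 2.0242, 0.5933, 1.1848, 1.5412]
phi = -(1.5151 + 2.0242 + 0.5933 + 1.1848 + 1.5412) = -6.8586
Step 2: Compute augmented objective.
t*f(x) = 8.59*5.95 = 51.1105
Total = 51.1105 - 6.8586 = 44.2519


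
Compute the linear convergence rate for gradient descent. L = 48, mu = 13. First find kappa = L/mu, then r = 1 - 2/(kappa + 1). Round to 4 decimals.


Step 1: Compute the condition number.
kappa = L/mu = 48/13 = 3.6923
Step 2: Compute the convergence rate.
r = 1 - 2/(kappa + 1) = 1 - 2*mu/(L + mu) = (L - mu)/(L + mu) = 35/61 = 0.5738


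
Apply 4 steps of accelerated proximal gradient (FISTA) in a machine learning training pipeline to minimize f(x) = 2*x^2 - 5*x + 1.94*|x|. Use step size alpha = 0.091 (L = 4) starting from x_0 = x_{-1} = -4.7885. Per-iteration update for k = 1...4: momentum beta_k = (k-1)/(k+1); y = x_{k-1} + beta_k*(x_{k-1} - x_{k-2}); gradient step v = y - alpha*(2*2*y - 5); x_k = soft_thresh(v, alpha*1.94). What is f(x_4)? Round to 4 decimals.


FISTA on f(x) = 2*x^2 - 5*x + 1.94*|x|
L = 4, alpha = 0.091
Iteration 1: beta = 0.0, y = -4.7885 + 0.0*(-4.7885 + 4.7885) = -4.7885
  grad(y) = -24.154, v = y - alpha*grad = -2.5905
  prox(v) = soft_thresh(-2.5905, 0.1765) = -2.4139
Iteration 2: beta = 0.3333, y = -2.4139 + 0.3333*(-2.4139 + 4.7885) = -1.6224
  grad(y) = -11.4897, v = y - alpha*grad = -0.5769
  prox(v) = soft_thresh(-0.5769, 0.1765) = -0.4003
Iteration 3: beta = 0.5, y = -0.4003 + 0.5*(-0.4003 + 2.4139) = 0.6065
  grad(y) = -2.5741, v = y - alpha*grad = 0.8407
  prox(v) = soft_thresh(0.8407, 0.1765) = 0.6642
Iteration 4: beta = 0.6, y = 0.6642 + 0.6*(0.6642 + 0.4003) = 1.3029
  grad(y) = 0.2116, v = y - alpha*grad = 1.2836
  prox(v) = soft_thresh(1.2836, 0.1765) = 1.1071
f(x_4) = 2*1.1071^2 - 5*1.1071 + 1.94*|1.1071| = -0.9364


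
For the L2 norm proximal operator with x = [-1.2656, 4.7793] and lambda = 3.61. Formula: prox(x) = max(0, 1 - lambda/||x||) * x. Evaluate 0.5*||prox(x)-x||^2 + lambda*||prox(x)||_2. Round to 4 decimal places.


Step 1: Compute ||x||.
||x|| = 4.944
Step 2: Compute scaling factor.
scale = max(0, 1 - 3.61/4.944) = 0.2698
Step 3: prox(x) = [-0.3415, 1.2896]
||prox(x)|| = 1.334
Step 4: Proximal objective.
0.5*||prox-x||^2 = 6.5161
lambda*||prox|| = 4.8157
Total = 11.3319


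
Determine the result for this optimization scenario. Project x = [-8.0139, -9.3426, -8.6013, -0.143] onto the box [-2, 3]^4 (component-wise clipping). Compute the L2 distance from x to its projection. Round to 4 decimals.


Project each component onto [-2, 3].
clip(-8.0139) = -2.0, clip(-9.3426) = -2.0, clip(-8.6013) = -2.0, clip(-0.143) = -0.143
Projection = [-2.0, -2.0, -2.0, -0.143]
Squared diffs: [36.167, 53.9138, 43.5772, 0.0]
Distance = sqrt(133.658) = 11.5611


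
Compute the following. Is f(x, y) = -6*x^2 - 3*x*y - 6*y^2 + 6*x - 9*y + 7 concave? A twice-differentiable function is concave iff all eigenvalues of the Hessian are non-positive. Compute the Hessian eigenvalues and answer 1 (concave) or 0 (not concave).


The Hessian of f(x,y) = -6*x^2 - 3*x*y - 6*y^2 + 6*x - 9*y + 7 is:
H = [[-12, -3], [-3, -12]]
Trace = -12 - 12 = -24
Determinant = -12*-12 - (-3)^2 = 135
Discriminant = (-24)^2 - 4*135 = 36.0
Eigenvalues: lambda_1 = -15.0, lambda_2 = -9.0
The function is concave.

1


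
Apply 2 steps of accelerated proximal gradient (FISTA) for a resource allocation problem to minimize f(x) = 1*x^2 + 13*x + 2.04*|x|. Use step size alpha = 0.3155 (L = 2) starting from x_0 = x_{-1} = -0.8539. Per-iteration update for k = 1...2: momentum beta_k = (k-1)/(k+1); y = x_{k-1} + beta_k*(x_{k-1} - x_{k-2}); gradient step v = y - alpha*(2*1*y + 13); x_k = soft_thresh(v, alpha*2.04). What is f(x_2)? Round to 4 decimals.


FISTA on f(x) = 1*x^2 + 13*x + 2.04*|x|
L = 2, alpha = 0.3155
Iteration 1: beta = 0.0, y = -0.8539 + 0.0*(-0.8539 + 0.8539) = -0.8539
  grad(y) = 11.2922, v = y - alpha*grad = -4.4166
  prox(v) = soft_thresh(-4.4166, 0.6436) = -3.773
Iteration 2: beta = 0.3333, y = -3.773 + 0.3333*(-3.773 + 0.8539) = -4.746
  grad(y) = 3.508, v = y - alpha*grad = -5.8528
  prox(v) = soft_thresh(-5.8528, 0.6436) = -5.2092
f(x_2) = 1*(-5.2092)^2 + 13*(-5.2092) + 2.04*|-5.2092| = -29.957


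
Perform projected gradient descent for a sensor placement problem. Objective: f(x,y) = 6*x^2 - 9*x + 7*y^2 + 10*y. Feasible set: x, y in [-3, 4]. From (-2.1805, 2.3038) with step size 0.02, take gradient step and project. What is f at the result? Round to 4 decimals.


Step 1: Compute gradient at (-2.1805, 2.3038).
grad_x = 2*6*-2.1805 - 9 = -35.166
grad_y = 2*7*2.3038 + 10 = 42.2532
Step 2: Gradient step.
x_raw = -2.1805 - 0.02*-35.166 = -1.4772
y_raw = 2.3038 - 0.02*42.2532 = 1.4587
Step 3: Project onto [-3, 4].
x_proj = clip(-1.4772) = -1.4772
y_proj = clip(1.4587) = 1.4587
Step 4: Evaluate f.
f(-1.4772, 1.4587) = 55.8697


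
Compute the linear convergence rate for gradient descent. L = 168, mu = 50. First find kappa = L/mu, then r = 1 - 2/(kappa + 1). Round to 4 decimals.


Step 1: Compute the condition number.
kappa = L/mu = 168/50 = 3.36
Step 2: Compute the convergence rate.
r = 1 - 2/(kappa + 1) = 1 - 2*mu/(L + mu) = (L - mu)/(L + mu) = 118/218 = 0.5413


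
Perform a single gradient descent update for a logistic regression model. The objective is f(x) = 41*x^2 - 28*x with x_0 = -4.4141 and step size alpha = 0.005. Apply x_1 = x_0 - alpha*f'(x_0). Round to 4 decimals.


We compute the gradient at x_0 and apply the update.
f'(x) = 82*x - 28
f'(-4.4141) = 82*-4.4141 - 28 = -389.9562
x_1 = -4.4141 - 0.005*-389.9562 = -2.4643


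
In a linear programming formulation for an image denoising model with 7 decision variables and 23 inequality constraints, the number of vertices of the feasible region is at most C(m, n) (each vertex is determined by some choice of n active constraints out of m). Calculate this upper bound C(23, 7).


Each vertex corresponds to some choice of n active constraints out of m, so the number of vertices is at most C(m, n) = m! / (n!(m-n)!).
m = 23, n = 7
Numerator: 23 * 22 * 21 * 20 * 19 * 18 * 17
Denominator: 7! = 5040
C(23, 7) = 245157


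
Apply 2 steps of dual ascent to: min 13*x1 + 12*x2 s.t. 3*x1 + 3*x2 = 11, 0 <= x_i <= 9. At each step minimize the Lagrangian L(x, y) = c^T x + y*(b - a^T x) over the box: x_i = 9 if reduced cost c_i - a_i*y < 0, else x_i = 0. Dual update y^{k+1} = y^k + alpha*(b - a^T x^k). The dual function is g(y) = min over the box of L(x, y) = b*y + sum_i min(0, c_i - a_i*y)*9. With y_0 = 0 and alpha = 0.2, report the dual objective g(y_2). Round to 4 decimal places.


Dual ascent for LP: min 13*x1 + 12*x2, 3*x1 + 3*x2 = 11, 0 <= x_i <= 9
Step 1: y^k = 0.0, reduced costs: (13.0, 12.0)
  x^k = (0.0, 0.0), subgradient = b - a^T x = 11.0
  y^{k+1} = 0.0 + 0.2*11.0 = 2.2
Step 2: y^k = 2.2, reduced costs: (6.4, 5.4)
  x^k = (0.0, 0.0), subgradient = b - a^T x = 11.0
  y^{k+1} = 2.2 + 0.2*11.0 = 4.4
Dual objective at y_2 = 4.4: reduced costs (-0.2, -1.2), box minimizer x = (9.0, 9.0)
g(y_2) = b*y + (c1 - a1*y)*x1 + (c2 - a2*y)*x2 = 11*4.4 + (-0.2)*9.0 + (-1.2)*9.0 = 48.4 - 1.8 - 10.8 = 35.8


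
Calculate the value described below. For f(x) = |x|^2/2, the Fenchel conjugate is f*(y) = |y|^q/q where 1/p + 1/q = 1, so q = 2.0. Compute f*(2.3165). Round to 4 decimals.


The conjugate exponent q satisfies 1/p + 1/q = 1.
p = 2, so q = 2/(2 - 1) = 2.0
|y|^q = 2.3165^2.0 = 5.3662
f*(2.3165) = 5.3662 / 2.0 = 2.6831


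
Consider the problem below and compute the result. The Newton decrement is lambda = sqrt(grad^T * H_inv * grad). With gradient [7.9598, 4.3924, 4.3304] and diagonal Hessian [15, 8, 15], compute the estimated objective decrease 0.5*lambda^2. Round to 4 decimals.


Step 1: H is diagonal, so H^(-1) * g = [0.5307, 0.5491, 0.2887].
Step 2: g^T H^(-1) g = sum_i g_i^2 / H_ii
  = (7.9598)^2/15 + (4.3924)^2/8 + (4.3304)^2/15
  = 4.2239 + 2.4116 + 1.2502 = 7.8857
Step 3: Objective decrease = 0.5 * g^T H^(-1) g = 3.9428


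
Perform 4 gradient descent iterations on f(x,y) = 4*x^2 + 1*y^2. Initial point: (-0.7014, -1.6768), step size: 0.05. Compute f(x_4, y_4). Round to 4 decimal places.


Gradient descent on f(x,y) = 4*x^2 + 1*y^2.
Starting point: (-0.7014, -1.6768), alpha = 0.05
Step 1: grad_x = 2*4*-0.7014 = -5.6112, grad_y = 2*1*-1.6768 = -3.3536
  x_1 = -0.7014 - 0.05*-5.6112 = -0.4208
  y_1 = -1.6768 - 0.05*-3.3536 = -1.5091
Step 2: grad_x = 2*4*-0.4208 = -3.3667, grad_y = 2*1*-1.5091 = -3.0182
  x_2 = -0.4208 - 0.05*-3.3667 = -0.2525
  y_2 = -1.5091 - 0.05*-3.0182 = -1.3582
Step 3: grad_x = 2*4*-0.2525 = -2.02, grad_y = 2*1*-1.3582 = -2.7164
  x_3 = -0.2525 - 0.05*-2.02 = -0.1515
  y_3 = -1.3582 - 0.05*-2.7164 = -1.2224
Step 4: grad_x = 2*4*-0.1515 = -1.212, grad_y = 2*1*-1.2224 = -2.4448
  x_4 = -0.1515 - 0.05*-1.212 = -0.0909
  y_4 = -1.2224 - 0.05*-2.4448 = -1.1001
f(-0.0909, -1.1001) = 4*(-0.0909)^2 + 1*(-1.1001)^2 = 1.2434


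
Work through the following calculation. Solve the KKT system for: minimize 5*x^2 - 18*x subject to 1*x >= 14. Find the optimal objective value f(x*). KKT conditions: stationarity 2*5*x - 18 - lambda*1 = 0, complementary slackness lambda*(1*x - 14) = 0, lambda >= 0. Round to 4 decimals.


Step 1: Try lambda = 0 (constraint inactive).
x_unc = 18/(2*5) = 1.8
Check: 1*1.8 = 1.8 < 14 -- violated!
Step 2: Constraint must be active: 1*x = 14
x* = 14/1 = 14.0
lambda = (2*5*14.0 - 18)/1 = 122.0
Step 3: Compute optimal value.
f(x*) = 5*14.0^2 - 18*14.0 = 728.0


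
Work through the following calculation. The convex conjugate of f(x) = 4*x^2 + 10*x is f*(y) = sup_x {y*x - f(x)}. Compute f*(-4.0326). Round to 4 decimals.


f*(y) = sup_x {y*x - a*x^2 - b*x} = sup_x {(y-b)*x - a*x^2}
FOC: (y - b) - 2a*x = 0 => x* = (y - b)/(2a)
x* = (-4.0326 - 10)/(2*4) = -1.7541
f*(-4.0326) = (y-b)^2/(4a) = (-4.0326 - 10)^2/(4*4)
= 196.9139/16 = 12.3071


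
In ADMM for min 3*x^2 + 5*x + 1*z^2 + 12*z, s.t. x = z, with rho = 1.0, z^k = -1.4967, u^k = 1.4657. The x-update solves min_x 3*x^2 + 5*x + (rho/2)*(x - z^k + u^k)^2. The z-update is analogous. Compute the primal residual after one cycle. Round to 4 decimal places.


ADMM iteration with rho = 1.0, z^k = -1.4967, u^k = 1.4657
Step 1: x-update.
Minimize 3*x^2 + 5*x + (1.0/2)*(x + 1.4967 + 1.4657)^2
FOC: (2*3 + 1.0)*x = -5 + 1.0*(-1.4967 - 1.4657)
x^{k+1} = -1.1375
Step 2: z-update.
Minimize 1*z^2 + 12*z + (1.0/2)*(-1.1375 - z + 1.4657)^2
FOC: (2*1 + 1.0)*z = -12 + 1.0*(-1.1375 + 1.4657)
z^{k+1} = -3.8906
Step 3: u-update.
u^{k+1} = 1.4657 - 1.1375 + 3.8906 = 4.2188
Step 4: Primal residual = |-1.1375 + 3.8906| = 2.7531


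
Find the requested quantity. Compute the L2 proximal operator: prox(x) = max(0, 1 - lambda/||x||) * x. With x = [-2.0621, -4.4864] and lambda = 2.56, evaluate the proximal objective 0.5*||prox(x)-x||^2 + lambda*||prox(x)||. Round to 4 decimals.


Step 1: Compute ||x||.
||x|| = 4.9376
Step 2: Compute scaling factor.
scale = max(0, 1 - 2.56/4.9376) = 0.4815
Step 3: prox(x) = [-0.993, -2.1603]
||prox(x)|| = 2.3776
Step 4: Proximal objective.
0.5*||prox-x||^2 = 3.2768
lambda*||prox|| = 6.0867
Total = 9.3635


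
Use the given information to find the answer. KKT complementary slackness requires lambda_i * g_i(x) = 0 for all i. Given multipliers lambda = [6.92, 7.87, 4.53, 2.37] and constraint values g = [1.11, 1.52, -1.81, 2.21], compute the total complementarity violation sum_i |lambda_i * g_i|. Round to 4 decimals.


KKT complementary slackness check:
lambda_1 * g_1 = 6.92 * 1.11 = 7.6812
lambda_2 * g_2 = 7.87 * 1.52 = 11.9624
lambda_3 * g_3 = 4.53 * -1.81 = -8.1993
lambda_4 * g_4 = 2.37 * 2.21 = 5.2377
Total violation = 7.6812 + 11.9624 + 8.1993 + 5.2377 = 33.0806


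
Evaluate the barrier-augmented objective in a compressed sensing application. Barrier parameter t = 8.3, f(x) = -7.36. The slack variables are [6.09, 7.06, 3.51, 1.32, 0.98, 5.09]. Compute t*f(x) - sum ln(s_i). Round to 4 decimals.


Step 1: Compute log-barrier.
ln values: [1.8066, 1.9544, 1.2556, 0.2776, -0.0202, 1.6273]
phi = -(1.8066 + 1.9544 + 1.2556 + 0.2776 - 0.0202 + 1.6273) = -6.9014
Step 2: Compute augmented objective.
t*f(x) = 8.3*-7.36 = -61.088
Total = -61.088 - 6.9014 = -67.9894


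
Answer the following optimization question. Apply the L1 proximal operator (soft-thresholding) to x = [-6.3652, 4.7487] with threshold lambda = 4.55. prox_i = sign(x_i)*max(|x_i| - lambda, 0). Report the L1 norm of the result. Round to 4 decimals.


Soft-thresholding with lambda = 4.55:
prox(-6.3652) = sign(-6.3652)*max(|-6.3652| - 4.55, 0) = -1.8152
prox(4.7487) = sign(4.7487)*max(|4.7487| - 4.55, 0) = 0.1987
prox(x) = [-1.8152, 0.1987]
||prox(x)||_1 = 1.8152 + 0.1987 = 2.0139


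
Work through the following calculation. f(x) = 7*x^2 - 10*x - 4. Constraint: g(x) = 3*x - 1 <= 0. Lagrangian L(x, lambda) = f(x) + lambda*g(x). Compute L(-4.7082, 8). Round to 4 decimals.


Step 1: Evaluate f(x).
f(-4.7082) = 7*(-4.7082)^2 - 10*(-4.7082) - 4 = 198.252
Step 2: Evaluate g(x).
g(-4.7082) = 3*-4.7082 - 1 = -15.1246
Step 3: Compute Lagrangian.
L = 198.252 + 8*-15.1246 = 77.2552


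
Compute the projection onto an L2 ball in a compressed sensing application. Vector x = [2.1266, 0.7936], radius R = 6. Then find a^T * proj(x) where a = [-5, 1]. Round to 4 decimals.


Step 1: Compute ||x|| (intermediates to 6 decimals).
||x|| = sqrt(2.1266^2 + 0.7936^2) = 2.269852
Step 2: Project.
Since ||x|| <= R, proj = x (no scaling needed).
proj(x) = [2.1266, 0.7936]
Step 3: Dot product.
a^T * proj(x) = -5*2.1266 + 1*0.7936 = -9.8394


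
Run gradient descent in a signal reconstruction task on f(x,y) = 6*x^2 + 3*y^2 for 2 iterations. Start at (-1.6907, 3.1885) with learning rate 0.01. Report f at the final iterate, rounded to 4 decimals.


Gradient descent on f(x,y) = 6*x^2 + 3*y^2.
Starting point: (-1.6907, 3.1885), alpha = 0.01
Step 1: grad_x = 2*6*-1.6907 = -20.2884, grad_y = 2*3*3.1885 = 19.131
  x_1 = -1.6907 - 0.01*-20.2884 = -1.4878
  y_1 = 3.1885 - 0.01*19.131 = 2.9972
Step 2: grad_x = 2*6*-1.4878 = -17.8538, grad_y = 2*3*2.9972 = 17.9831
  x_2 = -1.4878 - 0.01*-17.8538 = -1.3093
  y_2 = 2.9972 - 0.01*17.9831 = 2.8174
f(-1.3093, 2.8174) = 6*(-1.3093)^2 + 3*2.8174^2 = 34.0978


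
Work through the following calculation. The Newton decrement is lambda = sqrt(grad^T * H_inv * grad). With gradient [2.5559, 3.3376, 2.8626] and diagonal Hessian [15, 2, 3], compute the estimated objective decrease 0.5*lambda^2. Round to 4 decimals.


Step 1: H is diagonal, so H^(-1) * g = [0.1704, 1.6688, 0.9542].
Step 2: g^T H^(-1) g = sum_i g_i^2 / H_ii
  = (2.5559)^2/15 + (3.3376)^2/2 + (2.8626)^2/3
  = 0.4355 + 5.5698 + 2.7315 = 8.7368
Step 3: Objective decrease = 0.5 * g^T H^(-1) g = 4.3684


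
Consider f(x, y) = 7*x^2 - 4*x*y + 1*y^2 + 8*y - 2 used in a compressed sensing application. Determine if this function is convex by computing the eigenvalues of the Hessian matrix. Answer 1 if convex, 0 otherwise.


The Hessian of f(x,y) = 7*x^2 - 4*x*y + 1*y^2 + 8*y - 2 is:
H = [[14, -4], [-4, 2]]
Trace = 14 + 2 = 16
Determinant = 14*2 - (-4)^2 = 12
Discriminant = (16)^2 - 4*12 = 208.0
Eigenvalues: lambda_1 = 0.7889, lambda_2 = 15.2111
The function is convex.

1


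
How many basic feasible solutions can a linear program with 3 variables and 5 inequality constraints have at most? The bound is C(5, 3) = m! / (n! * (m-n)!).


Each vertex corresponds to some choice of n active constraints out of m, so the number of vertices is at most C(m, n) = m! / (n!(m-n)!).
m = 5, n = 3
Numerator: 5 * 4 * 3
Denominator: 3! = 6
C(5, 3) = 10


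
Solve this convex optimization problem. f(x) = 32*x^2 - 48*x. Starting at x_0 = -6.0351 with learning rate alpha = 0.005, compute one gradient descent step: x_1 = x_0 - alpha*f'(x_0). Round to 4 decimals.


We compute the gradient at x_0 and apply the update.
f'(x) = 64*x - 48
f'(-6.0351) = 64*-6.0351 - 48 = -434.2464
x_1 = -6.0351 - 0.005*-434.2464 = -3.8639


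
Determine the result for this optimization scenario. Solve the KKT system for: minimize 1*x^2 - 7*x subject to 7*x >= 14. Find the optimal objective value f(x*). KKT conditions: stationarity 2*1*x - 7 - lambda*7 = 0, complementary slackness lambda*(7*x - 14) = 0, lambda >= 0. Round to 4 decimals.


Step 1: Try lambda = 0 (constraint inactive).
Stationarity: 2*1*x - 7 = 0
x* = 7/(2*1) = 3.5
Check constraint: 7*3.5 = 24.5 >= 14 -- satisfied.
Step 2: Compute optimal value.
f(x*) = 1*3.5^2 - 7*3.5 = -12.25


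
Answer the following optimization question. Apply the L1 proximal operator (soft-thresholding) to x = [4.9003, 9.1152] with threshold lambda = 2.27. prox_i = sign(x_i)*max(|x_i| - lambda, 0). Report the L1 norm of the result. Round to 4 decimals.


Soft-thresholding with lambda = 2.27:
prox(4.9003) = sign(4.9003)*max(|4.9003| - 2.27, 0) = 2.6303
prox(9.1152) = sign(9.1152)*max(|9.1152| - 2.27, 0) = 6.8452
prox(x) = [2.6303, 6.8452]
||prox(x)||_1 = 2.6303 + 6.8452 = 9.4755


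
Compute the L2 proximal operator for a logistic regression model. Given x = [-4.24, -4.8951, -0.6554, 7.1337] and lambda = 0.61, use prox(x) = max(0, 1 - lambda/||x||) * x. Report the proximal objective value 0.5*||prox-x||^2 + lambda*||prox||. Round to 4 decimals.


Step 1: Compute ||x||.
||x|| = 9.6571
Step 2: Compute scaling factor.
scale = max(0, 1 - 0.61/9.6571) = 0.9368
Step 3: prox(x) = [-3.9722, -4.5859, -0.614, 6.6831]
||prox(x)|| = 9.0471
Step 4: Proximal objective.
0.5*||prox-x||^2 = 0.1861
lambda*||prox|| = 5.5187
Total = 5.7048


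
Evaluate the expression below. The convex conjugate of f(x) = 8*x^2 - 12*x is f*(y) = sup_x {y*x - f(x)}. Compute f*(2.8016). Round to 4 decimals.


f*(y) = sup_x {y*x - a*x^2 - b*x} = sup_x {(y-b)*x - a*x^2}
FOC: (y - b) - 2a*x = 0 => x* = (y - b)/(2a)
x* = (2.8016 + 12)/(2*8) = 0.9251
f*(2.8016) = (y-b)^2/(4a) = (2.8016 + 12)^2/(4*8)
= 219.0874/32 = 6.8465


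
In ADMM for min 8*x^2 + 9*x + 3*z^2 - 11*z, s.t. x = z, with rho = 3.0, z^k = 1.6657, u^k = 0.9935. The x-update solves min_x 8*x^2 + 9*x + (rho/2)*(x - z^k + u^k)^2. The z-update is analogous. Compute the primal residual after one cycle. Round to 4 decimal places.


ADMM iteration with rho = 3.0, z^k = 1.6657, u^k = 0.9935
Step 1: x-update.
Minimize 8*x^2 + 9*x + (3.0/2)*(x - 1.6657 + 0.9935)^2
FOC: (2*8 + 3.0)*x = -9 + 3.0*(1.6657 - 0.9935)
x^{k+1} = -0.3675
Step 2: z-update.
Minimize 3*z^2 - 11*z + (3.0/2)*(-0.3675 - z + 0.9935)^2
FOC: (2*3 + 3.0)*z = 11 + 3.0*(-0.3675 + 0.9935)
z^{k+1} = 1.4309
Step 3: u-update.
u^{k+1} = 0.9935 - 0.3675 - 1.4309 = -0.8049
Step 4: Primal residual = |-0.3675 - 1.4309| = 1.7984


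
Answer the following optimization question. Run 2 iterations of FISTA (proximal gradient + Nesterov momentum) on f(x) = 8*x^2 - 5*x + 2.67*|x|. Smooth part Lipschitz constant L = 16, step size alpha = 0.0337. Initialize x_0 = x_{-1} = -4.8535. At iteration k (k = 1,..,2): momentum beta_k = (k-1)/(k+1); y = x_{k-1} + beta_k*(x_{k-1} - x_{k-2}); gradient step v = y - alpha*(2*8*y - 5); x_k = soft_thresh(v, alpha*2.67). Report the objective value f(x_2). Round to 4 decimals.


FISTA on f(x) = 8*x^2 - 5*x + 2.67*|x|
L = 16, alpha = 0.0337
Iteration 1: beta = 0.0, y = -4.8535 + 0.0*(-4.8535 + 4.8535) = -4.8535
  grad(y) = -82.656, v = y - alpha*grad = -2.068
  prox(v) = soft_thresh(-2.068, 0.09) = -1.978
Iteration 2: beta = 0.3333, y = -1.978 + 0.3333*(-1.978 + 4.8535) = -1.0195
  grad(y) = -21.3123, v = y - alpha*grad = -0.3013
  prox(v) = soft_thresh(-0.3013, 0.09) = -0.2113
f(x_2) = 8*(-0.2113)^2 - 5*(-0.2113) + 2.67*|-0.2113| = 1.978


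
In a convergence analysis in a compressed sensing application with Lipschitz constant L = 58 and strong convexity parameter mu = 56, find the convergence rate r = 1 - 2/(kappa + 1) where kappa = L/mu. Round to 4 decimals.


Step 1: Compute the condition number.
kappa = L/mu = 58/56 = 1.0357
Step 2: Compute the convergence rate.
r = 1 - 2/(kappa + 1) = 1 - 2*mu/(L + mu) = (L - mu)/(L + mu) = 2/114 = 0.0175


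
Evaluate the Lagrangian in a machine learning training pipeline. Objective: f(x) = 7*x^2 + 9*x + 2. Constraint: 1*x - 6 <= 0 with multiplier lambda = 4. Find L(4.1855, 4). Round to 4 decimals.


Step 1: Evaluate f(x).
f(4.1855) = 7*4.1855^2 + 9*4.1855 + 2 = 162.2984
Step 2: Evaluate g(x).
g(4.1855) = 1*4.1855 - 6 = -1.8145
Step 3: Compute Lagrangian.
L = 162.2984 + 4*-1.8145 = 155.0404


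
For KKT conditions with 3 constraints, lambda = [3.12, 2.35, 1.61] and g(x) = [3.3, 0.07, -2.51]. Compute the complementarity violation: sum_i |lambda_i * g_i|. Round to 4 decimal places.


KKT complementary slackness check:
lambda_1 * g_1 = 3.12 * 3.3 = 10.296
lambda_2 * g_2 = 2.35 * 0.07 = 0.1645
lambda_3 * g_3 = 1.61 * -2.51 = -4.0411
Total violation = 10.296 + 0.1645 + 4.0411 = 14.5016


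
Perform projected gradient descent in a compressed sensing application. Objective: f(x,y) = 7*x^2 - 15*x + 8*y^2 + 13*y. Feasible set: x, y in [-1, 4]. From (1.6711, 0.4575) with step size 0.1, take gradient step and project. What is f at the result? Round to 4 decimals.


Step 1: Compute gradient at (1.6711, 0.4575).
grad_x = 2*7*1.6711 - 15 = 8.3954
grad_y = 2*8*0.4575 + 13 = 20.32
Step 2: Gradient step.
x_raw = 1.6711 - 0.1*8.3954 = 0.8316
y_raw = 0.4575 - 0.1*20.32 = -1.5745
Step 3: Project onto [-1, 4].
x_proj = clip(0.8316) = 0.8316
y_proj = clip(-1.5745) = -1.0
Step 4: Evaluate f.
f(0.8316, -1.0) = -12.633


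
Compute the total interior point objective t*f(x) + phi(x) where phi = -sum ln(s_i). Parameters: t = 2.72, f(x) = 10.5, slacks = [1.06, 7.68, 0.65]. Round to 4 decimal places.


Step 1: Compute log-barrier.
ln values: [0.0583, 2.0386, -0.4308]
phi = -(0.0583 + 2.0386 - 0.4308) = -1.6661
Step 2: Compute augmented objective.
t*f(x) = 2.72*10.5 = 28.56
Total = 28.56 - 1.6661 = 26.8939


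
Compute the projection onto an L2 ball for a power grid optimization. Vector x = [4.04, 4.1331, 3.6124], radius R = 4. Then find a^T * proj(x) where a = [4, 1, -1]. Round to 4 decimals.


Step 1: Compute ||x|| (intermediates to 6 decimals).
||x|| = sqrt(4.04^2 + 4.1331^2 + 3.6124^2) = 6.815684
Step 2: Project.
Since ||x|| > R, scale = R/||x|| = 4/6.815684 = 0.586882, proj(x) = scale * x
proj(x) = [2.371003, 2.425642, 2.120053]
Step 3: Dot product.
a^T * proj(x) = 4*2.371003 + 1*2.425642 - 1*2.120053 = 9.7896


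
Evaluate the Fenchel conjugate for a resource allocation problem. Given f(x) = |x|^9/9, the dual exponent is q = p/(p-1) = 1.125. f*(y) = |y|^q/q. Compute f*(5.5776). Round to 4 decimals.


The conjugate exponent q satisfies 1/p + 1/q = 1.
p = 9, so q = 9/(9 - 1) = 1.125
|y|^q = 5.5776^1.125 = 6.9144
f*(5.5776) = 6.9144 / 1.125 = 6.1461


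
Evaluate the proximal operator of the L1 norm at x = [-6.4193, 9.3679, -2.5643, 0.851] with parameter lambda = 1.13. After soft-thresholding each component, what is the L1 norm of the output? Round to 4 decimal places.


Soft-thresholding with lambda = 1.13:
prox(-6.4193) = sign(-6.4193)*max(|-6.4193| - 1.13, 0) = -5.2893
prox(9.3679) = sign(9.3679)*max(|9.3679| - 1.13, 0) = 8.2379
prox(-2.5643) = sign(-2.5643)*max(|-2.5643| - 1.13, 0) = -1.4343
prox(0.851) = sign(0.851)*max(|0.851| - 1.13, 0) = 0.0
prox(x) = [-5.2893, 8.2379, -1.4343, 0.0]
||prox(x)||_1 = 5.2893 + 8.2379 + 1.4343 + 0.0 = 14.9615


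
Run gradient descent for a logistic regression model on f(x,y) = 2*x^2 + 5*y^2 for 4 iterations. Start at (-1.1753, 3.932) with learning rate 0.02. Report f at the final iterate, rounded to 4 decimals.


Gradient descent on f(x,y) = 2*x^2 + 5*y^2.
Starting point: (-1.1753, 3.932), alpha = 0.02
Step 1: grad_x = 2*2*-1.1753 = -4.7012, grad_y = 2*5*3.932 = 39.32
  x_1 = -1.1753 - 0.02*-4.7012 = -1.0813
  y_1 = 3.932 - 0.02*39.32 = 3.1456
Step 2: grad_x = 2*2*-1.0813 = -4.3251, grad_y = 2*5*3.1456 = 31.456
  x_2 = -1.0813 - 0.02*-4.3251 = -0.9948
  y_2 = 3.1456 - 0.02*31.456 = 2.5165
Step 3: grad_x = 2*2*-0.9948 = -3.9791, grad_y = 2*5*2.5165 = 25.1648
  x_3 = -0.9948 - 0.02*-3.9791 = -0.9152
  y_3 = 2.5165 - 0.02*25.1648 = 2.0132
Step 4: grad_x = 2*2*-0.9152 = -3.6608, grad_y = 2*5*2.0132 = 20.1318
  x_4 = -0.9152 - 0.02*-3.6608 = -0.842
  y_4 = 2.0132 - 0.02*20.1318 = 1.6105
f(-0.842, 1.6105) = 2*(-0.842)^2 + 5*1.6105^2 = 14.3872


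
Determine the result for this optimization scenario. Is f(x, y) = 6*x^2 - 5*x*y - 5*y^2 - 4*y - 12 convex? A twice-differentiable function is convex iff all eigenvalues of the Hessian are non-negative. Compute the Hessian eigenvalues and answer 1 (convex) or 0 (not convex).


The Hessian of f(x,y) = 6*x^2 - 5*x*y - 5*y^2 - 4*y - 12 is:
H = [[12, -5], [-5, -10]]
Trace = 12 - 10 = 2
Determinant = 12*-10 - (-5)^2 = -145
Discriminant = (2)^2 - 4*-145 = 584.0
Eigenvalues: lambda_1 = -11.083, lambda_2 = 13.083
The function is not convex.

0


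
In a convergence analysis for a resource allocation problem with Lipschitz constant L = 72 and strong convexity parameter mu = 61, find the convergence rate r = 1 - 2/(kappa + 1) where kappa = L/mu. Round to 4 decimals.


Step 1: Compute the condition number.
kappa = L/mu = 72/61 = 1.1803
Step 2: Compute the convergence rate.
r = 1 - 2/(kappa + 1) = 1 - 2*mu/(L + mu) = (L - mu)/(L + mu) = 11/133 = 0.0827


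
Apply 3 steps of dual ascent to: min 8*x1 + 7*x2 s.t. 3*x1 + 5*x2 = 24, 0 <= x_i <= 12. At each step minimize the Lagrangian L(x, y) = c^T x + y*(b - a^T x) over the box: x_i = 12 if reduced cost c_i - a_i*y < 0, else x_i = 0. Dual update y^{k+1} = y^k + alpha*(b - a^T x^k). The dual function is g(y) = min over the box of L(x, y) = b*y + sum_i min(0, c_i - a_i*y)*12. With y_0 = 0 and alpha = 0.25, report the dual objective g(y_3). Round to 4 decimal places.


Dual ascent for LP: min 8*x1 + 7*x2, 3*x1 + 5*x2 = 24, 0 <= x_i <= 12
Step 1: y^k = 0.0, reduced costs: (8.0, 7.0)
  x^k = (0.0, 0.0), subgradient = b - a^T x = 24.0
  y^{k+1} = 0.0 + 0.25*24.0 = 6.0
Step 2: y^k = 6.0, reduced costs: (-10.0, -23.0)
  x^k = (12.0, 12.0), subgradient = b - a^T x = -72.0
  y^{k+1} = 6.0 + 0.25*-72.0 = -12.0
Step 3: y^k = -12.0, reduced costs: (44.0, 67.0)
  x^k = (0.0, 0.0), subgradient = b - a^T x = 24.0
  y^{k+1} = -12.0 + 0.25*24.0 = -6.0
Dual objective at y_3 = -6.0: reduced costs (26.0, 37.0), box minimizer x = (0.0, 0.0)
g(y_3) = b*y + (c1 - a1*y)*x1 + (c2 - a2*y)*x2 = 24*(-6.0) + 26.0*0.0 + 37.0*0.0 = -144.0 + 0.0 + 0.0 = -144.0


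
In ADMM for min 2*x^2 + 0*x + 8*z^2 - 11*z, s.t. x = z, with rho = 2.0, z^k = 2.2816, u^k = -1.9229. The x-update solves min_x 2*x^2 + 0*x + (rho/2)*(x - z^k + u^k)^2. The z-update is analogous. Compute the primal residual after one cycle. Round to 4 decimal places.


ADMM iteration with rho = 2.0, z^k = 2.2816, u^k = -1.9229
Step 1: x-update.
Minimize 2*x^2 + 0*x + (2.0/2)*(x - 2.2816 - 1.9229)^2
FOC: (2*2 + 2.0)*x = 0 + 2.0*(2.2816 + 1.9229)
x^{k+1} = 1.4015
Step 2: z-update.
Minimize 8*z^2 - 11*z + (2.0/2)*(1.4015 - z - 1.9229)^2
FOC: (2*8 + 2.0)*z = 11 + 2.0*(1.4015 - 1.9229)
z^{k+1} = 0.5532
Step 3: u-update.
u^{k+1} = -1.9229 + 1.4015 - 0.5532 = -1.0746
Step 4: Primal residual = |1.4015 - 0.5532| = 0.8483


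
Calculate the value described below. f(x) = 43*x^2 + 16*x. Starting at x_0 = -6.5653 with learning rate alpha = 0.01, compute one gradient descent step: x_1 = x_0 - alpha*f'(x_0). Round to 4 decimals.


We compute the gradient at x_0 and apply the update.
f'(x) = 86*x + 16
f'(-6.5653) = 86*-6.5653 + 16 = -548.6158
x_1 = -6.5653 - 0.01*-548.6158 = -1.0791


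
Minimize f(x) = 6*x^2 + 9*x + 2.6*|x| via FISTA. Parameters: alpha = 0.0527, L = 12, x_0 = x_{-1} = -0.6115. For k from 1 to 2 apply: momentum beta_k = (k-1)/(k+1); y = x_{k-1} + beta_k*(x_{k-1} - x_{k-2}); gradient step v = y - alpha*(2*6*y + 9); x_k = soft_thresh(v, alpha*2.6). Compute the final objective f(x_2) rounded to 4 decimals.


FISTA on f(x) = 6*x^2 + 9*x + 2.6*|x|
L = 12, alpha = 0.0527
Iteration 1: beta = 0.0, y = -0.6115 + 0.0*(-0.6115 + 0.6115) = -0.6115
  grad(y) = 1.662, v = y - alpha*grad = -0.6991
  prox(v) = soft_thresh(-0.6991, 0.137) = -0.5621
Iteration 2: beta = 0.3333, y = -0.5621 + 0.3333*(-0.5621 + 0.6115) = -0.5456
  grad(y) = 2.4529, v = y - alpha*grad = -0.6749
  prox(v) = soft_thresh(-0.6749, 0.137) = -0.5378
f(x_2) = 6*(-0.5378)^2 + 9*(-0.5378) + 2.6*|-0.5378| = -1.7065


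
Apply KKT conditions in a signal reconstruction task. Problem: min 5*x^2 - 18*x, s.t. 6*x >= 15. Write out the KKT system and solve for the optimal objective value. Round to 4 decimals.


Step 1: Try lambda = 0 (constraint inactive).
x_unc = 18/(2*5) = 1.8
Check: 6*1.8 = 10.8 < 15 -- violated!
Step 2: Constraint must be active: 6*x = 15
x* = 15/6 = 2.5
lambda = (2*5*2.5 - 18)/6 = 1.1667
Step 3: Compute optimal value.
f(x*) = 5*2.5^2 - 18*2.5 = -13.75


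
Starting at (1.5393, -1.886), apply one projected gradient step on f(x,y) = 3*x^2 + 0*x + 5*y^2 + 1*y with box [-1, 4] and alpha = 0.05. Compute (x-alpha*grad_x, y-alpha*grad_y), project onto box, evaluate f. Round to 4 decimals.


Step 1: Compute gradient at (1.5393, -1.886).
grad_x = 2*3*1.5393 + 0 = 9.2358
grad_y = 2*5*-1.886 + 1 = -17.86
Step 2: Gradient step.
x_raw = 1.5393 - 0.05*9.2358 = 1.0775
y_raw = -1.886 - 0.05*-17.86 = -0.993
Step 3: Project onto [-1, 4].
x_proj = clip(1.0775) = 1.0775
y_proj = clip(-0.993) = -0.993
Step 4: Evaluate f.
f(1.0775, -0.993) = 7.4203


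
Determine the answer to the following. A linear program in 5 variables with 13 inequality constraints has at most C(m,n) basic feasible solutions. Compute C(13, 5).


Each vertex corresponds to some choice of n active constraints out of m, so the number of vertices is at most C(m, n) = m! / (n!(m-n)!).
m = 13, n = 5
Numerator: 13 * 12 * 11 * 10 * 9
Denominator: 5! = 120
C(13, 5) = 1287


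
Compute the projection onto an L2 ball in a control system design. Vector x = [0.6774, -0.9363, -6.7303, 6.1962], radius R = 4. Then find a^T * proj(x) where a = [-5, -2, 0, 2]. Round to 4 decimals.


Step 1: Compute ||x|| (intermediates to 6 decimals).
||x|| = sqrt(0.6774^2 + (-0.9363)^2 + (-6.7303)^2 + 6.1962^2) = 9.22092
Step 2: Project.
Since ||x|| > R, scale = R/||x|| = 4/9.22092 = 0.433796, proj(x) = scale * x
proj(x) = [0.293853, -0.406163, -2.919577, 2.687887]
Step 3: Dot product.
a^T * proj(x) = -5*0.293853 - 2*(-0.406163) + 0*(-2.919577) + 2*2.687887 = 4.7188


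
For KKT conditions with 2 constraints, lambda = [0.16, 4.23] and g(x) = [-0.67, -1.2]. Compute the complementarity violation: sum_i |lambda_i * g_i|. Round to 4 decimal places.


KKT complementary slackness check:
lambda_1 * g_1 = 0.16 * -0.67 = -0.1072
lambda_2 * g_2 = 4.23 * -1.2 = -5.076
Total violation = 0.1072 + 5.076 = 5.1832


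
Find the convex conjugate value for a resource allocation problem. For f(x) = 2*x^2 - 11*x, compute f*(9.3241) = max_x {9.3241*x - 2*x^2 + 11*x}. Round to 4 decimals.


f*(y) = sup_x {y*x - a*x^2 - b*x} = sup_x {(y-b)*x - a*x^2}
FOC: (y - b) - 2a*x = 0 => x* = (y - b)/(2a)
x* = (9.3241 + 11)/(2*2) = 5.081
f*(9.3241) = (y-b)^2/(4a) = (9.3241 + 11)^2/(4*2)
= 413.069/8 = 51.6336


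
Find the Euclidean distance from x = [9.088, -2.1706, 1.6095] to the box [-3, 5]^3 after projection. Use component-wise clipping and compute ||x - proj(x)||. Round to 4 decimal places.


Project each component onto [-3, 5].
clip(9.088) = 5.0, clip(-2.1706) = -2.1706, clip(1.6095) = 1.6095
Projection = [5.0, -2.1706, 1.6095]
Squared diffs: [16.7117, 0.0, 0.0]
Distance = sqrt(16.7117) = 4.088


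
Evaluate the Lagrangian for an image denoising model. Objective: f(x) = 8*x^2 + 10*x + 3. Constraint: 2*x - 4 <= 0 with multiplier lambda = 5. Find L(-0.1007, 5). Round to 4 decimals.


Step 1: Evaluate f(x).
f(-0.1007) = 8*(-0.1007)^2 + 10*(-0.1007) + 3 = 2.0741
Step 2: Evaluate g(x).
g(-0.1007) = 2*-0.1007 - 4 = -4.2014
Step 3: Compute Lagrangian.
L = 2.0741 + 5*-4.2014 = -18.9329


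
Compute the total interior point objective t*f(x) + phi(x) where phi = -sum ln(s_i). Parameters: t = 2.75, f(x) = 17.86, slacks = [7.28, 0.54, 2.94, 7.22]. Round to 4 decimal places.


Step 1: Compute log-barrier.
ln values: [1.9851, -0.6162, 1.0784, 1.9769]
phi = -(1.9851 - 0.6162 + 1.0784 + 1.9769) = -4.4242
Step 2: Compute augmented objective.
t*f(x) = 2.75*17.86 = 49.115
Total = 49.115 - 4.4242 = 44.6908


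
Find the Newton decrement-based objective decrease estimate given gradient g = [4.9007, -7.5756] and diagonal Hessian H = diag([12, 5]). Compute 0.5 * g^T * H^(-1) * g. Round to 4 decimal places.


Step 1: H is diagonal, so H^(-1) * g = [0.4084, -1.5151].
Step 2: g^T H^(-1) g = sum_i g_i^2 / H_ii
  = (4.9007)^2/12 + (-7.5756)^2/5
  = 2.0014 + 11.4779 = 13.4793
Step 3: Objective decrease = 0.5 * g^T H^(-1) g = 6.7397


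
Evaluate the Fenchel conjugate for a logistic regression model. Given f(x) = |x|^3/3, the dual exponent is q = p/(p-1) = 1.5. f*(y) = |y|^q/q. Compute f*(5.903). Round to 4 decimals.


The conjugate exponent q satisfies 1/p + 1/q = 1.
p = 3, so q = 3/(3 - 1) = 1.5
|y|^q = 5.903^1.5 = 14.342
f*(5.903) = 14.342 / 1.5 = 9.5613


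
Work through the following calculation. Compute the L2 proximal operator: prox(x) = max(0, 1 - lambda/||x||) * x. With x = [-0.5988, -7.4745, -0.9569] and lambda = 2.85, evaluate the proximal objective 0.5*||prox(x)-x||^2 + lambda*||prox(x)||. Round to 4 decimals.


Step 1: Compute ||x||.
||x|| = 7.5593
Step 2: Compute scaling factor.
scale = max(0, 1 - 2.85/7.5593) = 0.623
Step 3: prox(x) = [-0.373, -4.6565, -0.5961]
||prox(x)|| = 4.7093
Step 4: Proximal objective.
0.5*||prox-x||^2 = 4.0613
lambda*||prox|| = 13.4215
Total = 17.4826


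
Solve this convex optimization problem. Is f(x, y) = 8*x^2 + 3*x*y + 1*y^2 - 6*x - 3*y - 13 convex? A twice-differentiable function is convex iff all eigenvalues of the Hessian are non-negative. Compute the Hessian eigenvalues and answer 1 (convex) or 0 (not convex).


The Hessian of f(x,y) = 8*x^2 + 3*x*y + 1*y^2 - 6*x - 3*y - 13 is:
H = [[16, 3], [3, 2]]
Trace = 16 + 2 = 18
Determinant = 16*2 - (3)^2 = 23
Discriminant = (18)^2 - 4*23 = 232.0
Eigenvalues: lambda_1 = 1.3842, lambda_2 = 16.6158
The function is convex.

1


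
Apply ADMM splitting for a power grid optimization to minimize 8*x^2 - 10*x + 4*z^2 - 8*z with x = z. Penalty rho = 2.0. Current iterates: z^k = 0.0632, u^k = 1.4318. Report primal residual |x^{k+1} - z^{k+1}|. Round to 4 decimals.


ADMM iteration with rho = 2.0, z^k = 0.0632, u^k = 1.4318
Step 1: x-update.
Minimize 8*x^2 - 10*x + (2.0/2)*(x - 0.0632 + 1.4318)^2
FOC: (2*8 + 2.0)*x = 10 + 2.0*(0.0632 - 1.4318)
x^{k+1} = 0.4035
Step 2: z-update.
Minimize 4*z^2 - 8*z + (2.0/2)*(0.4035 - z + 1.4318)^2
FOC: (2*4 + 2.0)*z = 8 + 2.0*(0.4035 + 1.4318)
z^{k+1} = 1.1671
Step 3: u-update.
u^{k+1} = 1.4318 + 0.4035 - 1.1671 = 0.6682
Step 4: Primal residual = |0.4035 - 1.1671| = 0.7636


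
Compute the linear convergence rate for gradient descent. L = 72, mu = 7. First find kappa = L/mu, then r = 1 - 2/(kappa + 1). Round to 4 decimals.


Step 1: Compute the condition number.
kappa = L/mu = 72/7 = 10.2857
Step 2: Compute the convergence rate.
r = 1 - 2/(kappa + 1) = 1 - 2*mu/(L + mu) = (L - mu)/(L + mu) = 65/79 = 0.8228


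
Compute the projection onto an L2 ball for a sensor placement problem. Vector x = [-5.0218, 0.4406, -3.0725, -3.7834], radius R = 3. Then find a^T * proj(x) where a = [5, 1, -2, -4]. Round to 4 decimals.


Step 1: Compute ||x|| (intermediates to 6 decimals).
||x|| = sqrt((-5.0218)^2 + 0.4406^2 + (-3.0725)^2 + (-3.7834)^2) = 7.011917
Step 2: Project.
Since ||x|| > R, scale = R/||x|| = 3/7.011917 = 0.427843, proj(x) = scale * x
proj(x) = [-2.148542, 0.188508, -1.314548, -1.618701]
Step 3: Dot product.
a^T * proj(x) = 5*(-2.148542) + 1*0.188508 - 2*(-1.314548) - 4*(-1.618701) = -1.4503


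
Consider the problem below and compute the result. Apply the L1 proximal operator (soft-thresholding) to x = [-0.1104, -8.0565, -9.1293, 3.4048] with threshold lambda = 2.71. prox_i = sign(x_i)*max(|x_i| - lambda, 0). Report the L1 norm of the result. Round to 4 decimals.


Soft-thresholding with lambda = 2.71:
prox(-0.1104) = sign(-0.1104)*max(|-0.1104| - 2.71, 0) = 0.0
prox(-8.0565) = sign(-8.0565)*max(|-8.0565| - 2.71, 0) = -5.3465
prox(-9.1293) = sign(-9.1293)*max(|-9.1293| - 2.71, 0) = -6.4193
prox(3.4048) = sign(3.4048)*max(|3.4048| - 2.71, 0) = 0.6948
prox(x) = [0.0, -5.3465, -6.4193, 0.6948]
||prox(x)||_1 = 0.0 + 5.3465 + 6.4193 + 0.6948 = 12.4606


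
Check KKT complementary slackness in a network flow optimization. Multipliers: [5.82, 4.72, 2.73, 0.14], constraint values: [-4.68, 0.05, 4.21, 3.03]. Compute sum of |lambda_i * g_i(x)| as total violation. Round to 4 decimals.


KKT complementary slackness check:
lambda_1 * g_1 = 5.82 * -4.68 = -27.2376
lambda_2 * g_2 = 4.72 * 0.05 = 0.236
lambda_3 * g_3 = 2.73 * 4.21 = 11.4933
lambda_4 * g_4 = 0.14 * 3.03 = 0.4242
Total violation = 27.2376 + 0.236 + 11.4933 + 0.4242 = 39.3911


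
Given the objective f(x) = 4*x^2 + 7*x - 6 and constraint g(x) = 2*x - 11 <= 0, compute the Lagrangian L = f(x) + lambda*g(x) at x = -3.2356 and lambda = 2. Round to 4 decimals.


Step 1: Evaluate f(x).
f(-3.2356) = 4*(-3.2356)^2 + 7*(-3.2356) - 6 = 13.2272
Step 2: Evaluate g(x).
g(-3.2356) = 2*-3.2356 - 11 = -17.4712
Step 3: Compute Lagrangian.
L = 13.2272 + 2*-17.4712 = -21.7152


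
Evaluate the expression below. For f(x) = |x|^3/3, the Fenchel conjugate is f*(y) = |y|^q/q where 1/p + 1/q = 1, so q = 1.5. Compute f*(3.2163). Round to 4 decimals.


The conjugate exponent q satisfies 1/p + 1/q = 1.
p = 3, so q = 3/(3 - 1) = 1.5
|y|^q = 3.2163^1.5 = 5.7681
f*(3.2163) = 5.7681 / 1.5 = 3.8454


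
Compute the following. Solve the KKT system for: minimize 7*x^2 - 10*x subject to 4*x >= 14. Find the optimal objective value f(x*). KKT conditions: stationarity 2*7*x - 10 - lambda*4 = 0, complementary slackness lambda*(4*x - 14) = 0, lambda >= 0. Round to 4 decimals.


Step 1: Try lambda = 0 (constraint inactive).
x_unc = 10/(2*7) = 0.7143
Check: 4*0.7143 = 2.8572 < 14 -- violated!
Step 2: Constraint must be active: 4*x = 14
x* = 14/4 = 3.5
lambda = (2*7*3.5 - 10)/4 = 9.75
Step 3: Compute optimal value.
f(x*) = 7*3.5^2 - 10*3.5 = 50.75


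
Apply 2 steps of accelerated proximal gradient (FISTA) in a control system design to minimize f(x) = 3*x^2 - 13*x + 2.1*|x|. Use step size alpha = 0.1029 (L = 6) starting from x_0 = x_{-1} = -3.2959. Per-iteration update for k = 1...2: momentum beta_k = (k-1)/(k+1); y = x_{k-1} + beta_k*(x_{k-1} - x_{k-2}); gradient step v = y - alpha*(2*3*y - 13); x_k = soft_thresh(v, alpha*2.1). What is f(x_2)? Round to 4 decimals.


FISTA on f(x) = 3*x^2 - 13*x + 2.1*|x|
L = 6, alpha = 0.1029
Iteration 1: beta = 0.0, y = -3.2959 + 0.0*(-3.2959 + 3.2959) = -3.2959
  grad(y) = -32.7754, v = y - alpha*grad = 0.0767
  prox(v) = soft_thresh(0.0767, 0.2161) = 0.0
Iteration 2: beta = 0.3333, y = 0.0 + 0.3333*(0.0 + 3.2959) = 1.0986
  grad(y) = -6.4082, v = y - alpha*grad = 1.758
  prox(v) = soft_thresh(1.758, 0.2161) = 1.5419
f(x_2) = 3*1.5419^2 - 13*1.5419 + 2.1*|1.5419| = -9.6744


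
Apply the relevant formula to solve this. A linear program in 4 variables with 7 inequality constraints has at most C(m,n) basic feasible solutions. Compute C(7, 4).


Each vertex corresponds to some choice of n active constraints out of m, so the number of vertices is at most C(m, n) = m! / (n!(m-n)!).
m = 7, n = 4
Numerator: 7 * 6 * 5 * 4
Denominator: 4! = 24
C(7, 4) = 35


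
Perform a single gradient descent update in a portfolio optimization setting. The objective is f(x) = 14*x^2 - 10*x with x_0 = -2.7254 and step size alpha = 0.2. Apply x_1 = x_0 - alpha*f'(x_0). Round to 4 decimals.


We compute the gradient at x_0 and apply the update.
f'(x) = 28*x - 10
f'(-2.7254) = 28*-2.7254 - 10 = -86.3112
x_1 = -2.7254 - 0.2*-86.3112 = 14.5368


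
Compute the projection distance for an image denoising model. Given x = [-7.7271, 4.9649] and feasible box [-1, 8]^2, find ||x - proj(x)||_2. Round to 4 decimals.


Project each component onto [-1, 8].
clip(-7.7271) = -1.0, clip(4.9649) = 4.9649
Projection = [-1.0, 4.9649]
Squared diffs: [45.2539, 0.0]
Distance = sqrt(45.2539) = 6.7271
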